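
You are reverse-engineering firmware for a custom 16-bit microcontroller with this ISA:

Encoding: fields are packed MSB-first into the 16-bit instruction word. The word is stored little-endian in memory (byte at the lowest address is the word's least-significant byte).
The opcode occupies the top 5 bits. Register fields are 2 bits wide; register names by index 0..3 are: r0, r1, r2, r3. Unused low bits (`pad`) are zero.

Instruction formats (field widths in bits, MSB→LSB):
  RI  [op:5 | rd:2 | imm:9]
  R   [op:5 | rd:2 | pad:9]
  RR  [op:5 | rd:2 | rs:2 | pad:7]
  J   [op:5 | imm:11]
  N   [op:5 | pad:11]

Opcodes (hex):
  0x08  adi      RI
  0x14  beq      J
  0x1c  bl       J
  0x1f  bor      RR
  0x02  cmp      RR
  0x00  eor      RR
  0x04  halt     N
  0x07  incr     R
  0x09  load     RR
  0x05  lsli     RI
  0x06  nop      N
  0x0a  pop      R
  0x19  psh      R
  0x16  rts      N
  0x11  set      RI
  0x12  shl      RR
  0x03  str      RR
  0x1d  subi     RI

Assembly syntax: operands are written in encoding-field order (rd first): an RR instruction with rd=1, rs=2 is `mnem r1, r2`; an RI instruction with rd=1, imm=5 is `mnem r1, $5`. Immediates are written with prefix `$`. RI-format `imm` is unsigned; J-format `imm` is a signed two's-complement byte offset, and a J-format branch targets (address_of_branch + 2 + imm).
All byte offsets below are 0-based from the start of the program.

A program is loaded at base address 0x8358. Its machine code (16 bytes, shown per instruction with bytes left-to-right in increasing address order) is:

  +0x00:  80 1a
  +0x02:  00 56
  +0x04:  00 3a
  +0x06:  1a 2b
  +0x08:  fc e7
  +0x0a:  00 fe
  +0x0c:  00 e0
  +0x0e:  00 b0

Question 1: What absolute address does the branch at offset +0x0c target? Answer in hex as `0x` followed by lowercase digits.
@+0c  little-endian(00 e0) = 0xe000
  op=0xe000>>11=0x1c ⇒ bl (J)
  imm: (w>>0)&0x7ff=0x0 → $0
  target = base 0x8358 + off 0x0c + 2 + imm 0 = 0x8366

0x8366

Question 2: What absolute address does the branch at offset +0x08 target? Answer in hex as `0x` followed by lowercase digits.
off 0x08: read fc e7 as little → 0xe7fc
  top 5b → 0x1c → bl [J]
  imm@[10:0]=0x7fc (s11→-4) ⇒ $-4
  target = base 0x8358 + off 0x08 + 2 + imm -4 = 0x835e

0x835e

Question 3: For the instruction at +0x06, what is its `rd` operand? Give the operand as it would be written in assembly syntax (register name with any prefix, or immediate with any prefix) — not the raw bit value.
r1

+0x06: 1a 2b ⇒ word 0x2b1a (little)
  op=0x2b1a>>11=0x5 ⇒ lsli (RI)
  rd: (w>>9)&0x3=0x1 → r1
  imm: (w>>0)&0x1ff=0x11a → $282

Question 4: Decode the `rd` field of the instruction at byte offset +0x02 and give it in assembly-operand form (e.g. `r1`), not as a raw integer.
r3

+0x02: 00 56 ⇒ word 0x5600 (little)
  op=0x5600>>11=0xa ⇒ pop (R)
  [10:9] rd=3 = r3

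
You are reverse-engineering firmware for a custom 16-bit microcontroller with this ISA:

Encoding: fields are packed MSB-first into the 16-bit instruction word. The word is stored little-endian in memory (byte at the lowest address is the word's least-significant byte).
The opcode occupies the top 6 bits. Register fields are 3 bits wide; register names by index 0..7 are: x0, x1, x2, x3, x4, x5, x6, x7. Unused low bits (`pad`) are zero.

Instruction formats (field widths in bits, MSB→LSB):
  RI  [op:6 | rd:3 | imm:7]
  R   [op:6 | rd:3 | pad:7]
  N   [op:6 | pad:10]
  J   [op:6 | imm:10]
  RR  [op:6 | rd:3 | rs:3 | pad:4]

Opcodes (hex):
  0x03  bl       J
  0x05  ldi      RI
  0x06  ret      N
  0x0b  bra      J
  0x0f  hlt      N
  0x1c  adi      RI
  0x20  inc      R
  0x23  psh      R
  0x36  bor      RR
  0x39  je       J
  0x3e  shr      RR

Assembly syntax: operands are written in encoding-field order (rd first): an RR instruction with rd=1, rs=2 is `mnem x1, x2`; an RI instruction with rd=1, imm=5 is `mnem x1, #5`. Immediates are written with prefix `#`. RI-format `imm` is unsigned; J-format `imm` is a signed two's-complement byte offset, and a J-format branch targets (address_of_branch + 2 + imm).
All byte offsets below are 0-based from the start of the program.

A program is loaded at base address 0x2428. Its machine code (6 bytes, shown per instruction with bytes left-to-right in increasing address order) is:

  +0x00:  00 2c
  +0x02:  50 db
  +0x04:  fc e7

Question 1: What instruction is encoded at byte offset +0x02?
bor x6, x5

+0x02: 50 db ⇒ word 0xdb50 (little)
  top 6b → 0x36 → bor [RR]
  rd@[9:7]=0x6 ⇒ x6
  rs@[6:4]=0x5 ⇒ x5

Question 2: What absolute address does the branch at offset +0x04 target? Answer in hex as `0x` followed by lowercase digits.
@+04  little-endian(fc e7) = 0xe7fc
  op=0xe7fc>>10=0x39 ⇒ je (J)
  imm@[9:0]=0x3fc (s10→-4) ⇒ #-4
  target = base 0x2428 + off 0x04 + 2 + imm -4 = 0x242a

0x242a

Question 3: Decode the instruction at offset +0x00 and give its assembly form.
@+00  little-endian(00 2c) = 0x2c00
  opcode bits[15:10]=0xb: bra/J
  [9:0] imm=0 = #0

bra #0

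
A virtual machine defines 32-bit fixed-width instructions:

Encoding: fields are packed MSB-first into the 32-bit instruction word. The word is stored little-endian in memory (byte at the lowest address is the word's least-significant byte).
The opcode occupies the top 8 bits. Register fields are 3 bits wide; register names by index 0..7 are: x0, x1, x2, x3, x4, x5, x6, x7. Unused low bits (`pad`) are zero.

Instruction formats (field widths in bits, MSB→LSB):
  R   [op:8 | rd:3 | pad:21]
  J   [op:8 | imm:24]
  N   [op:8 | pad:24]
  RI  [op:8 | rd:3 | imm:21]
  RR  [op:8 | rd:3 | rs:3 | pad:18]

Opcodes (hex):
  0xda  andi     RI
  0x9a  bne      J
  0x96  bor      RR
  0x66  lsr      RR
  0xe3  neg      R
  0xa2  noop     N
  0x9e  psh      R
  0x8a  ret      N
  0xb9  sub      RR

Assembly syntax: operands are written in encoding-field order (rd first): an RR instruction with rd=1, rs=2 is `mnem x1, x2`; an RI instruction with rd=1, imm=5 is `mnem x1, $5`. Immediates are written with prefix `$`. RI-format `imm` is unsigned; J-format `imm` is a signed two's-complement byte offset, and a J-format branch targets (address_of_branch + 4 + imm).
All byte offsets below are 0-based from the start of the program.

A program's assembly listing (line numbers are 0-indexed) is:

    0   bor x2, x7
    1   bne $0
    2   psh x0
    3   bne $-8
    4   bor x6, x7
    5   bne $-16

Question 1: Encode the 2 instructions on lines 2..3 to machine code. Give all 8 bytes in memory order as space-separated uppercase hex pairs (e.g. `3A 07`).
00 00 00 9E F8 FF FF 9A

line 2 (psh): pack op=0x9e:8|rd=0:3|pad=0:21 = 0x9e000000; little→ 00 00 00 9e
line 3 (bne): pack op=0x9a:8|imm=-8:24 = 0x9afffff8; little→ f8 ff ff 9a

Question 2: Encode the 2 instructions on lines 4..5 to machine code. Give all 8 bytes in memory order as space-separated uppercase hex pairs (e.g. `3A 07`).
4. bor fields op=0x96:8|rd=6:3|rs=7:3|pad=0:18 → word 96dc0000h → 00 00 dc 96
5. bne fields op=0x9a:8|imm=-16:24 → word 9afffff0h → f0 ff ff 9a

00 00 DC 96 F0 FF FF 9A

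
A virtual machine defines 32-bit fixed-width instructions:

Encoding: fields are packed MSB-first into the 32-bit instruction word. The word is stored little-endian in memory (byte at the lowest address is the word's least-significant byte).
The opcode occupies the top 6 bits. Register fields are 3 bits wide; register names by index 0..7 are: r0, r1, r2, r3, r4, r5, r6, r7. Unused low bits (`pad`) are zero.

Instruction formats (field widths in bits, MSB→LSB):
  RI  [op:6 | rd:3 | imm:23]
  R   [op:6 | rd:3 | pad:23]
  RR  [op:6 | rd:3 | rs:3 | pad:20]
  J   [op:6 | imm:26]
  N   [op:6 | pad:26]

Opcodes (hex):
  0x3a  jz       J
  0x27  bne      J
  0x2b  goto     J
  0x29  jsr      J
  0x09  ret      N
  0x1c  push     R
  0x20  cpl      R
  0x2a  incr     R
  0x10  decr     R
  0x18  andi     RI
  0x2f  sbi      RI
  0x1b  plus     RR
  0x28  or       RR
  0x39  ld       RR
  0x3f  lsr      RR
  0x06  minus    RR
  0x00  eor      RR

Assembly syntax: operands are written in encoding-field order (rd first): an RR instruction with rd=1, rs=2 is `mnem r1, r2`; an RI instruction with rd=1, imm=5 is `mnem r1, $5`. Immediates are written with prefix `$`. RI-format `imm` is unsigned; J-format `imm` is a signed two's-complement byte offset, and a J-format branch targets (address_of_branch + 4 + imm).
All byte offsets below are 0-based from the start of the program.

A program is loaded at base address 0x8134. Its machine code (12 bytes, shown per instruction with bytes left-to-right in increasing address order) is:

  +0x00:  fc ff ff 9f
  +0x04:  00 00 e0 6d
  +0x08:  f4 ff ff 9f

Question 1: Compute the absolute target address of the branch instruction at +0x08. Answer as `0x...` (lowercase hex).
off 0x08: read f4 ff ff 9f as little → 0x9ffffff4
  op=0x9ffffff4>>26=0x27 ⇒ bne (J)
  [25:0] imm=67108852 (s26→-12) = $-12
  target = base 0x8134 + off 0x08 + 4 + imm -12 = 0x8134

0x8134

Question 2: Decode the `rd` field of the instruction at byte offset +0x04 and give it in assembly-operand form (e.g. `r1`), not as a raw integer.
r3

@+04  little-endian(00 00 e0 6d) = 0x6de00000
  top 6b → 0x1b → plus [RR]
  [25:23] rd=3 = r3
  [22:20] rs=6 = r6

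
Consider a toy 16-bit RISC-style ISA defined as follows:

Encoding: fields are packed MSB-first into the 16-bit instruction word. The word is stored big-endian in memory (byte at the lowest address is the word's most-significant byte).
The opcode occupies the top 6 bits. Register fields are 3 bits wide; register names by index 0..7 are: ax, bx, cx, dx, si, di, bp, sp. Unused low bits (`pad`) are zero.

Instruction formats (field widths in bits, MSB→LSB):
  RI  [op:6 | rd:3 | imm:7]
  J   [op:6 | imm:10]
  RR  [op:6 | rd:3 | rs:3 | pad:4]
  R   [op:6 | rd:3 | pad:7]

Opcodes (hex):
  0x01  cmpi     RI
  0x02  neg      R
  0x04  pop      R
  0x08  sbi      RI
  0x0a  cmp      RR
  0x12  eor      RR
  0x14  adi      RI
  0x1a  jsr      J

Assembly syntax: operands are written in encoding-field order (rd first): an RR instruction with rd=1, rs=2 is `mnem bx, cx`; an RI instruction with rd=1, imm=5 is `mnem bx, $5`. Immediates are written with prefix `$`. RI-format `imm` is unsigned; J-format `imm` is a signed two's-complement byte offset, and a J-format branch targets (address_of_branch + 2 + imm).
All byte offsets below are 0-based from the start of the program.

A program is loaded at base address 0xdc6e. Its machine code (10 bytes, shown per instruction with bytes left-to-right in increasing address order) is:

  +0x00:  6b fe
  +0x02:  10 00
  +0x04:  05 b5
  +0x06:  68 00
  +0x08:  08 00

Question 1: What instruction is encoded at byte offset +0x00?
+0x00: 6b fe ⇒ word 0x6bfe (big)
  opcode bits[15:10]=0x1a: jsr/J
  [9:0] imm=1022 (s10→-2) = $-2

jsr $-2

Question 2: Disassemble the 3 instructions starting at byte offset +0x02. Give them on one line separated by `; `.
+0x02: 10 00 ⇒ word 0x1000 (big)
  op=0x1000>>10=0x4 ⇒ pop (R)
  rd@[9:7]=0x0 ⇒ ax
+0x04: 05 b5 ⇒ word 0x05b5 (big)
  op=0x05b5>>10=0x1 ⇒ cmpi (RI)
  rd@[9:7]=0x3 ⇒ dx
  imm@[6:0]=0x35 ⇒ $53
+0x06: 68 00 ⇒ word 0x6800 (big)
  op=0x6800>>10=0x1a ⇒ jsr (J)
  imm@[9:0]=0x0 ⇒ $0

pop ax; cmpi dx, $53; jsr $0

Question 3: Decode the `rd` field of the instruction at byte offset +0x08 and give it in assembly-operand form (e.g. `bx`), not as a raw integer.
@+08  big-endian(08 00) = 0x0800
  top 6b → 0x2 → neg [R]
  [9:7] rd=0 = ax

ax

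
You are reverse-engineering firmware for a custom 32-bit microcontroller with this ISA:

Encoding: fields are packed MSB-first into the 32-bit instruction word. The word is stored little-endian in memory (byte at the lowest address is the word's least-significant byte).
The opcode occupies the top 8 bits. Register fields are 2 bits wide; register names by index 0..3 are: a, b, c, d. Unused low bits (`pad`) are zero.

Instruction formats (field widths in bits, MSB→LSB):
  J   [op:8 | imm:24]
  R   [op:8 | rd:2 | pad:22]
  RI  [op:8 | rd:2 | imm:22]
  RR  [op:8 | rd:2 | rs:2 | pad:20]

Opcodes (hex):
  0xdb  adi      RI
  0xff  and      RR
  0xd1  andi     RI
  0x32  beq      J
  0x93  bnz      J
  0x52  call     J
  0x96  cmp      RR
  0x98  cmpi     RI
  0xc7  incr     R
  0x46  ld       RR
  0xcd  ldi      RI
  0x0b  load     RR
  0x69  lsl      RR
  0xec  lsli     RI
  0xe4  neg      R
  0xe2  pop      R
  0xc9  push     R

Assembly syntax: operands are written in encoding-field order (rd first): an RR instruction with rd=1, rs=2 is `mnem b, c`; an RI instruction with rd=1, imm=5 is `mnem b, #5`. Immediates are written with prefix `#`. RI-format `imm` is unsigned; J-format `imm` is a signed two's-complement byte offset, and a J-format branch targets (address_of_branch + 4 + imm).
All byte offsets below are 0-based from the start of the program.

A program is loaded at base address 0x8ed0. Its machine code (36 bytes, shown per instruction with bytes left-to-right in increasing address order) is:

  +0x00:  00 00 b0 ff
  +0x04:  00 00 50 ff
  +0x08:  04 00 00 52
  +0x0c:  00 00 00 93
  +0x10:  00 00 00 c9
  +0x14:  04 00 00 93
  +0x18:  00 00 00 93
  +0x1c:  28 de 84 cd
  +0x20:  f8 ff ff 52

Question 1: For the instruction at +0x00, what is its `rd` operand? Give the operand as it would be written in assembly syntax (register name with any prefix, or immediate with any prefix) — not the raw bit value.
off 0x00: read 00 00 b0 ff as little → 0xffb00000
  top 8b → 0xff → and [RR]
  rd@[23:22]=0x2 ⇒ c
  rs@[21:20]=0x3 ⇒ d

c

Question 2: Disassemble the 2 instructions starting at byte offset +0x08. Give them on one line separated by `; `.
call #4; bnz #0

[08] 04 00 00 52 → 0x52000004
  op=0x52000004>>24=0x52 ⇒ call (J)
  imm: (w>>0)&0xffffff=0x4 → #4
[0c] 00 00 00 93 → 0x93000000
  op=0x93000000>>24=0x93 ⇒ bnz (J)
  imm: (w>>0)&0xffffff=0x0 → #0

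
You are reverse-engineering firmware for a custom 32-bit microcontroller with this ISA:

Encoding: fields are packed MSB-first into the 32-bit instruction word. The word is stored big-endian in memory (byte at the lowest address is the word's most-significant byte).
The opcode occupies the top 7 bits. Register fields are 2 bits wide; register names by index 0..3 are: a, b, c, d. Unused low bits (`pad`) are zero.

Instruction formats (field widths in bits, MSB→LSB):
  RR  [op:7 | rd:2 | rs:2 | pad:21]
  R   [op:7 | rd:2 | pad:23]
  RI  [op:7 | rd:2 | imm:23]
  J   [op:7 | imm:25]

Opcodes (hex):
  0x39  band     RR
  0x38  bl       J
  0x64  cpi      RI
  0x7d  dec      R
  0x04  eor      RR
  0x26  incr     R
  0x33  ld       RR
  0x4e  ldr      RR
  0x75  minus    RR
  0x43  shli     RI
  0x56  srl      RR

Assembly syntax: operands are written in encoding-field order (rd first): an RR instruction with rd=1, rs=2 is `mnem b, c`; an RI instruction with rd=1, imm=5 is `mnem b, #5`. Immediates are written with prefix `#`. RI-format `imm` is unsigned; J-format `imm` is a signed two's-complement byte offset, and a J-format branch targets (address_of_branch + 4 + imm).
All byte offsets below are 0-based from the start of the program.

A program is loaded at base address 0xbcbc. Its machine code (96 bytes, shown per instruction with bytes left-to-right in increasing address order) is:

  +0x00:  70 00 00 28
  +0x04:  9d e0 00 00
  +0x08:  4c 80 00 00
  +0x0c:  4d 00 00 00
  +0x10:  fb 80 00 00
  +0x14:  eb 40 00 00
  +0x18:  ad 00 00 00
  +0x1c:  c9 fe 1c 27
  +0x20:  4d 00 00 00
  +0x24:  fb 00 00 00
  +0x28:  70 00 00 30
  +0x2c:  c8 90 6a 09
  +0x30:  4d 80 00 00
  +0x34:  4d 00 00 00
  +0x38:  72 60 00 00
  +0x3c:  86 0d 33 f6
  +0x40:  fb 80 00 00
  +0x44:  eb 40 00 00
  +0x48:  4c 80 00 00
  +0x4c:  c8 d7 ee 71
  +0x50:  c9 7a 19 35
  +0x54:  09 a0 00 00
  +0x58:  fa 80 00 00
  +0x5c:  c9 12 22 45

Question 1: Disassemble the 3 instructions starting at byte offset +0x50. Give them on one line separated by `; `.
cpi c, #8001845; eor d, b; dec b

[50] c9 7a 19 35 → 0xc97a1935
  op=0xc97a1935>>25=0x64 ⇒ cpi (RI)
  rd: (w>>23)&0x3=0x2 → c
  imm: (w>>0)&0x7fffff=0x7a1935 → #8001845
[54] 09 a0 00 00 → 0x09a00000
  op=0x09a00000>>25=0x4 ⇒ eor (RR)
  rd: (w>>23)&0x3=0x3 → d
  rs: (w>>21)&0x3=0x1 → b
[58] fa 80 00 00 → 0xfa800000
  op=0xfa800000>>25=0x7d ⇒ dec (R)
  rd: (w>>23)&0x3=0x1 → b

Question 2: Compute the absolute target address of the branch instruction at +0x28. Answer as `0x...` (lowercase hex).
+0x28: 70 00 00 30 ⇒ word 0x70000030 (big)
  top 7b → 0x38 → bl [J]
  imm: (w>>0)&0x1ffffff=0x30 → #48
  target = base 0xbcbc + off 0x28 + 4 + imm 48 = 0xbd18

0xbd18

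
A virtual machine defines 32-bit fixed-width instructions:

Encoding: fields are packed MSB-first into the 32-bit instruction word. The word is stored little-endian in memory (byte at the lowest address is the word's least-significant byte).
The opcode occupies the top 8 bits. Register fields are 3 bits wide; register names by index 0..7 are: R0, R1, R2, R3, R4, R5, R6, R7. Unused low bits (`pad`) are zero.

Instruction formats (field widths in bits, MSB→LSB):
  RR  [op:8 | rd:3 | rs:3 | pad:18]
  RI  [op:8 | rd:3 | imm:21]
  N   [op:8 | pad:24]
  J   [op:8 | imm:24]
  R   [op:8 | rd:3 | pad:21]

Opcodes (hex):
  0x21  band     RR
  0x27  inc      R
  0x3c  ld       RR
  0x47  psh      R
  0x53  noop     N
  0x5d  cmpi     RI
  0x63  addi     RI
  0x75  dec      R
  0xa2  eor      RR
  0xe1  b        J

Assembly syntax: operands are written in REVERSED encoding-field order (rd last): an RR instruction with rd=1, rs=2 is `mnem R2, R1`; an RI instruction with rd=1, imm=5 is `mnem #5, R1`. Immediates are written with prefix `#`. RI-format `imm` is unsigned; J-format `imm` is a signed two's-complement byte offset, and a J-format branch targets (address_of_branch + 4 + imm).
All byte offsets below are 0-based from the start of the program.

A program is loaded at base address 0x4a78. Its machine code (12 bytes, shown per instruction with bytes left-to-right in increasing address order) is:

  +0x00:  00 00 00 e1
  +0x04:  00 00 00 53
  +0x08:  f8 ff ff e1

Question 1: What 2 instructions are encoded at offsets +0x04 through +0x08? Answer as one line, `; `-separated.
noop; b #-8

+0x04: 00 00 00 53 ⇒ word 0x53000000 (little)
  top 8b → 0x53 → noop [N]
+0x08: f8 ff ff e1 ⇒ word 0xe1fffff8 (little)
  top 8b → 0xe1 → b [J]
  [23:0] imm=16777208 (s24→-8) = #-8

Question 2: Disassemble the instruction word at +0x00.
b #0

[00] 00 00 00 e1 → 0xe1000000
  opcode bits[31:24]=0xe1: b/J
  [23:0] imm=0 = #0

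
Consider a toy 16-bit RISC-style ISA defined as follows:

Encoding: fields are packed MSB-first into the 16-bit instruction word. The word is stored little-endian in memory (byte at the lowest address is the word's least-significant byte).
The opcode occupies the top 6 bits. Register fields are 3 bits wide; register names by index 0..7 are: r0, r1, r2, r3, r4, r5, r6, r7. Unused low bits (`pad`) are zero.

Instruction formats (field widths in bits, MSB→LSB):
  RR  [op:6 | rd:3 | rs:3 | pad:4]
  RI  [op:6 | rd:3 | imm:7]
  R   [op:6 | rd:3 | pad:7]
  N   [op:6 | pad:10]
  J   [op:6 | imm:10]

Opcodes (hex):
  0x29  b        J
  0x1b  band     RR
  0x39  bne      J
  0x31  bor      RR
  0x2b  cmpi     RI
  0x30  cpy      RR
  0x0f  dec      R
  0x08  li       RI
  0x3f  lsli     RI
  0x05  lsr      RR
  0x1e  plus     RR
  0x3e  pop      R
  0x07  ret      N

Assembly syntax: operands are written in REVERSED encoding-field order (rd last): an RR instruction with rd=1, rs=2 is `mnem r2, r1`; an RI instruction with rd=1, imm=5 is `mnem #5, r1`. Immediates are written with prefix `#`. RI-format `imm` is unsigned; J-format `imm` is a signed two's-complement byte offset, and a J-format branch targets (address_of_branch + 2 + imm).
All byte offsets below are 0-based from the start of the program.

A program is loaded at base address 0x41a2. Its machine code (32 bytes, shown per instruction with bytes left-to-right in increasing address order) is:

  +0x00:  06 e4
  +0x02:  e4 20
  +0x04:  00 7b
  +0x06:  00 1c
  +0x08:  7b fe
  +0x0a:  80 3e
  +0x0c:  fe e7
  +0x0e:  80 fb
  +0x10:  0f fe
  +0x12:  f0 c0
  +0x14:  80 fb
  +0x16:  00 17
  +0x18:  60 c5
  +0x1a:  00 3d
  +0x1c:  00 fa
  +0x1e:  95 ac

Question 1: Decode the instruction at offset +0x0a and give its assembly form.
@+0a  little-endian(80 3e) = 0x3e80
  op=0x3e80>>10=0xf ⇒ dec (R)
  rd: (w>>7)&0x7=0x5 → r5

dec r5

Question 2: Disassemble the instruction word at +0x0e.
pop r7

[0e] 80 fb → 0xfb80
  opcode bits[15:10]=0x3e: pop/R
  rd@[9:7]=0x7 ⇒ r7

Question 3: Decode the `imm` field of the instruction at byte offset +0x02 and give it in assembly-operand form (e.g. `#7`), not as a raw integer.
@+02  little-endian(e4 20) = 0x20e4
  op=0x20e4>>10=0x8 ⇒ li (RI)
  rd@[9:7]=0x1 ⇒ r1
  imm@[6:0]=0x64 ⇒ #100

#100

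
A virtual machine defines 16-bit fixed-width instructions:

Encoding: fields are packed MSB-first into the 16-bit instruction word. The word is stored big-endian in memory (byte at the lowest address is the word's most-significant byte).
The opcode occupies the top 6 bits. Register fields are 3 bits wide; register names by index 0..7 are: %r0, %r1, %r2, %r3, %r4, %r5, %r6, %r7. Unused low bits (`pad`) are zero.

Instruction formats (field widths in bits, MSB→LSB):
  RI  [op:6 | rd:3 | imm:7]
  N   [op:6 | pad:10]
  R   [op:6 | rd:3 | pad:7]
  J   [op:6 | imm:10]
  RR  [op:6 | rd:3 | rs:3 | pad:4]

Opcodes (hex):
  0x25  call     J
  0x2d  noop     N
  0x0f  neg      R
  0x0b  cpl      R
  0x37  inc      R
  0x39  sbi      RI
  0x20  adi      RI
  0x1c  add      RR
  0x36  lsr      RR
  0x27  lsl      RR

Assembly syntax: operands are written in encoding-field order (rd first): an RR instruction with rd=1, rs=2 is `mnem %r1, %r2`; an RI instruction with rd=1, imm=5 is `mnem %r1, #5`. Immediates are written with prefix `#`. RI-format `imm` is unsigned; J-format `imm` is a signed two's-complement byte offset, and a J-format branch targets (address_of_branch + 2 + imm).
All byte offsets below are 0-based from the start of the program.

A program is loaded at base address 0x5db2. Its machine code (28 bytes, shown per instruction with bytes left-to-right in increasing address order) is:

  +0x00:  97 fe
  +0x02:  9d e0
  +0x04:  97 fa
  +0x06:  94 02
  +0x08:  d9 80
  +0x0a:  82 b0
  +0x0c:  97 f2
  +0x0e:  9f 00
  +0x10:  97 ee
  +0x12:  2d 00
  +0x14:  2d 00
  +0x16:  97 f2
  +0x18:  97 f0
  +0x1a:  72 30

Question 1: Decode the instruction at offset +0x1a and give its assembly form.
add %r4, %r3

+0x1a: 72 30 ⇒ word 0x7230 (big)
  opcode bits[15:10]=0x1c: add/RR
  [9:7] rd=4 = %r4
  [6:4] rs=3 = %r3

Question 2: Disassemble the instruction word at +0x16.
call #-14

+0x16: 97 f2 ⇒ word 0x97f2 (big)
  opcode bits[15:10]=0x25: call/J
  [9:0] imm=1010 (s10→-14) = #-14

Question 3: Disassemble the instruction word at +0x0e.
[0e] 9f 00 → 0x9f00
  op=0x9f00>>10=0x27 ⇒ lsl (RR)
  rd: (w>>7)&0x7=0x6 → %r6
  rs: (w>>4)&0x7=0x0 → %r0

lsl %r6, %r0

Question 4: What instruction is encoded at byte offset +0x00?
call #-2

+0x00: 97 fe ⇒ word 0x97fe (big)
  top 6b → 0x25 → call [J]
  imm: (w>>0)&0x3ff=0x3fe (s10→-2) → #-2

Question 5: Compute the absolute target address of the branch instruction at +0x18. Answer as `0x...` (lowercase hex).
0x5dbc

[18] 97 f0 → 0x97f0
  top 6b → 0x25 → call [J]
  imm: (w>>0)&0x3ff=0x3f0 (s10→-16) → #-16
  target = base 0x5db2 + off 0x18 + 2 + imm -16 = 0x5dbc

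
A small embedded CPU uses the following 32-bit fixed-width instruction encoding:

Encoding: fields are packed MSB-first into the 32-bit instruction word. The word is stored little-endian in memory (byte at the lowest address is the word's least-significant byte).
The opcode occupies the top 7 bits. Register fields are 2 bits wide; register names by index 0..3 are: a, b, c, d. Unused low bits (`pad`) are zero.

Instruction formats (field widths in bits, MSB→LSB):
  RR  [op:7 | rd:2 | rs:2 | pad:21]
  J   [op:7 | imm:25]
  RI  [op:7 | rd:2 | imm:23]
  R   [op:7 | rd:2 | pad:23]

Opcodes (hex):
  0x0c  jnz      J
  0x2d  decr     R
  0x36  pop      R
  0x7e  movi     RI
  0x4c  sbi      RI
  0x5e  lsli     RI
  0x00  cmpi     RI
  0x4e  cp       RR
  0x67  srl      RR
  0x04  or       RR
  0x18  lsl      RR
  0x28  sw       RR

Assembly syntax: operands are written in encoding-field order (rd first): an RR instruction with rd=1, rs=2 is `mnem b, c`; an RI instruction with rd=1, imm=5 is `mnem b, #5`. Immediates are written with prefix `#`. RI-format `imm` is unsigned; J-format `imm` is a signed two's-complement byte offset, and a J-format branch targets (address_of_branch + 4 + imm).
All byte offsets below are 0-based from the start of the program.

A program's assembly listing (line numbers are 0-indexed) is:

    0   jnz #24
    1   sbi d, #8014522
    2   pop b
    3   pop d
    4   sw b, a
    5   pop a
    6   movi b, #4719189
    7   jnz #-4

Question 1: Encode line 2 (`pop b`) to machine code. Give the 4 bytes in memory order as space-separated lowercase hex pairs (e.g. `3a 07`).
00 00 80 6c

L2: pop op=0x36:7|rd=1:2|pad=0:23 ⇒ 0x6c800000 ⇒ little 00 00 80 6c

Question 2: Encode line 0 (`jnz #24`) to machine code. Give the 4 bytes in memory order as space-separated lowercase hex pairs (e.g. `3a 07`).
line 0 (jnz): pack op=0xc:7|imm=24:25 = 0x18000018; little→ 18 00 00 18

18 00 00 18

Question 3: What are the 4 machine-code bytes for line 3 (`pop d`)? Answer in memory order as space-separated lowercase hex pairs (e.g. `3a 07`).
line 3 (pop): pack op=0x36:7|rd=3:2|pad=0:23 = 0x6d800000; little→ 00 00 80 6d

00 00 80 6d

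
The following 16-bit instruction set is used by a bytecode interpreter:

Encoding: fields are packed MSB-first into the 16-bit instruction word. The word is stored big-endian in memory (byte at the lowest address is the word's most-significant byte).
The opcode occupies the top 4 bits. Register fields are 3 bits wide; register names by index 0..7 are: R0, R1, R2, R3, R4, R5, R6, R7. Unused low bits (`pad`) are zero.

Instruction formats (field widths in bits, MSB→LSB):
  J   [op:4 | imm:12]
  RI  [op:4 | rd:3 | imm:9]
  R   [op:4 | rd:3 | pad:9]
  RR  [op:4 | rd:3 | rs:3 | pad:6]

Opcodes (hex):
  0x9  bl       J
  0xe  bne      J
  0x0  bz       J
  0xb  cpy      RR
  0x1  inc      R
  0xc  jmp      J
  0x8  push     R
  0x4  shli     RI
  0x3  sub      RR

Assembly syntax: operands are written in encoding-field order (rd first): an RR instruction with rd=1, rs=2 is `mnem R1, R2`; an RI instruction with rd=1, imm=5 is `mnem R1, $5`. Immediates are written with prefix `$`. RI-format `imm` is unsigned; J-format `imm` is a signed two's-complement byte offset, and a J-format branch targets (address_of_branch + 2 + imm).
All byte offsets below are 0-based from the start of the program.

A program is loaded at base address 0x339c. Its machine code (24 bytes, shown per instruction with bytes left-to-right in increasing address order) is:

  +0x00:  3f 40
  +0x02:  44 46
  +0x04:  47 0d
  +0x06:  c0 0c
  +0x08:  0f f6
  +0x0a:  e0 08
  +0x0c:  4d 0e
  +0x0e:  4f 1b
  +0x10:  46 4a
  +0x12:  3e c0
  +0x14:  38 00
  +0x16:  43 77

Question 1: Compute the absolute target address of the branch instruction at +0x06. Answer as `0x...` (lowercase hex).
0x33b0

@+06  big-endian(c0 0c) = 0xc00c
  top 4b → 0xc → jmp [J]
  [11:0] imm=12 = $12
  target = base 0x339c + off 0x06 + 2 + imm 12 = 0x33b0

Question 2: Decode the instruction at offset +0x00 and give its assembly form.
sub R7, R5

off 0x00: read 3f 40 as big → 0x3f40
  top 4b → 0x3 → sub [RR]
  [11:9] rd=7 = R7
  [8:6] rs=5 = R5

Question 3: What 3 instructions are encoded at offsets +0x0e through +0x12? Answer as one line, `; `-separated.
+0x0e: 4f 1b ⇒ word 0x4f1b (big)
  top 4b → 0x4 → shli [RI]
  [11:9] rd=7 = R7
  [8:0] imm=283 = $283
+0x10: 46 4a ⇒ word 0x464a (big)
  top 4b → 0x4 → shli [RI]
  [11:9] rd=3 = R3
  [8:0] imm=74 = $74
+0x12: 3e c0 ⇒ word 0x3ec0 (big)
  top 4b → 0x3 → sub [RR]
  [11:9] rd=7 = R7
  [8:6] rs=3 = R3

shli R7, $283; shli R3, $74; sub R7, R3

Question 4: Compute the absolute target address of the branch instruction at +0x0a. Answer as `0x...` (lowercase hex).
0x33b0

@+0a  big-endian(e0 08) = 0xe008
  opcode bits[15:12]=0xe: bne/J
  [11:0] imm=8 = $8
  target = base 0x339c + off 0x0a + 2 + imm 8 = 0x33b0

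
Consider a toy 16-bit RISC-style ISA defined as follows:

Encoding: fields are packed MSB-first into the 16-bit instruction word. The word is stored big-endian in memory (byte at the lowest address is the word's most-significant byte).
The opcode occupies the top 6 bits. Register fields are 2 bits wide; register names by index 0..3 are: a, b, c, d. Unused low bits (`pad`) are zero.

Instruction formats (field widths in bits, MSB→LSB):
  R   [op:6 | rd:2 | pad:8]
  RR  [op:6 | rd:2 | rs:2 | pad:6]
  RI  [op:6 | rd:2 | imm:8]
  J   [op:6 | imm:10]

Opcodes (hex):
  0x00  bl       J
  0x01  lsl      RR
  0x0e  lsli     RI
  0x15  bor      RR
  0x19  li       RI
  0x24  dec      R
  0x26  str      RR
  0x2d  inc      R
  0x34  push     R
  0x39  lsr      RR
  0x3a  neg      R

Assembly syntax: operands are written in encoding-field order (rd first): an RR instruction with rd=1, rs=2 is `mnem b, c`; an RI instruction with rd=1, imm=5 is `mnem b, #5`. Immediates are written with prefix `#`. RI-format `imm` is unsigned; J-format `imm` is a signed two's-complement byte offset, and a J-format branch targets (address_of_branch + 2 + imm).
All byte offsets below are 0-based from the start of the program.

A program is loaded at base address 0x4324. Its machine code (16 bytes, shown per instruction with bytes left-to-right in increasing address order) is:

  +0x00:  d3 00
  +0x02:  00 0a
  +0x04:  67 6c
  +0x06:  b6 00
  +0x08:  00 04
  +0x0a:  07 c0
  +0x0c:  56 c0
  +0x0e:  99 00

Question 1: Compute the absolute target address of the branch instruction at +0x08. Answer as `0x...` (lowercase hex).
0x4332

off 0x08: read 00 04 as big → 0x0004
  top 6b → 0x0 → bl [J]
  [9:0] imm=4 = #4
  target = base 0x4324 + off 0x08 + 2 + imm 4 = 0x4332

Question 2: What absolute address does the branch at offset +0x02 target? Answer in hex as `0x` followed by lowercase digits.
0x4332

+0x02: 00 0a ⇒ word 0x000a (big)
  op=0x000a>>10=0x0 ⇒ bl (J)
  imm: (w>>0)&0x3ff=0xa → #10
  target = base 0x4324 + off 0x02 + 2 + imm 10 = 0x4332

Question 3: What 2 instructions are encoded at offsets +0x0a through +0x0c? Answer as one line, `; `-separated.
lsl d, d; bor c, d

[0a] 07 c0 → 0x07c0
  op=0x07c0>>10=0x1 ⇒ lsl (RR)
  [9:8] rd=3 = d
  [7:6] rs=3 = d
[0c] 56 c0 → 0x56c0
  op=0x56c0>>10=0x15 ⇒ bor (RR)
  [9:8] rd=2 = c
  [7:6] rs=3 = d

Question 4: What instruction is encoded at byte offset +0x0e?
+0x0e: 99 00 ⇒ word 0x9900 (big)
  op=0x9900>>10=0x26 ⇒ str (RR)
  rd: (w>>8)&0x3=0x1 → b
  rs: (w>>6)&0x3=0x0 → a

str b, a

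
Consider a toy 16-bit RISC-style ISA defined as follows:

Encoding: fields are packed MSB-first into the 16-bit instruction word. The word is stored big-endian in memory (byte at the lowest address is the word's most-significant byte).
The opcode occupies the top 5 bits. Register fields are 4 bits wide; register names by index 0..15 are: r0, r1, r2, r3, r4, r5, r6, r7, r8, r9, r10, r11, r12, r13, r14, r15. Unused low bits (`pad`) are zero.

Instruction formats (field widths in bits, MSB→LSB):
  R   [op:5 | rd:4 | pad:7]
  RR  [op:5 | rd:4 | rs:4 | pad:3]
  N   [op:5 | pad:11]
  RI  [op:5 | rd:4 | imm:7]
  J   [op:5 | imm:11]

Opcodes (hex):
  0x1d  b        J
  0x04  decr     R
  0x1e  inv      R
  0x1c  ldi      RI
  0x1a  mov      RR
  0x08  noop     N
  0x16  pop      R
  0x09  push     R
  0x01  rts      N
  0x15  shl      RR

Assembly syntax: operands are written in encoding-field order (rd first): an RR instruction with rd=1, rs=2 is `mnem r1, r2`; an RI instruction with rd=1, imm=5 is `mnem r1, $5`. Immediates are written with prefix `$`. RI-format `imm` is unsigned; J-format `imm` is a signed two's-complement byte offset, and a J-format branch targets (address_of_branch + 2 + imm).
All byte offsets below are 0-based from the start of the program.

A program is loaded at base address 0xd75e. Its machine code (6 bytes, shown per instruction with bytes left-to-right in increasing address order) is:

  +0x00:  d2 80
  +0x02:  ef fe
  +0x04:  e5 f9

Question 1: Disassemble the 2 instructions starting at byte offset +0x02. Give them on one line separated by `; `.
b $-2; ldi r11, $121

off 0x02: read ef fe as big → 0xeffe
  opcode bits[15:11]=0x1d: b/J
  [10:0] imm=2046 (s11→-2) = $-2
off 0x04: read e5 f9 as big → 0xe5f9
  opcode bits[15:11]=0x1c: ldi/RI
  [10:7] rd=11 = r11
  [6:0] imm=121 = $121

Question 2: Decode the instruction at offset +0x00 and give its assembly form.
[00] d2 80 → 0xd280
  top 5b → 0x1a → mov [RR]
  [10:7] rd=5 = r5
  [6:3] rs=0 = r0

mov r5, r0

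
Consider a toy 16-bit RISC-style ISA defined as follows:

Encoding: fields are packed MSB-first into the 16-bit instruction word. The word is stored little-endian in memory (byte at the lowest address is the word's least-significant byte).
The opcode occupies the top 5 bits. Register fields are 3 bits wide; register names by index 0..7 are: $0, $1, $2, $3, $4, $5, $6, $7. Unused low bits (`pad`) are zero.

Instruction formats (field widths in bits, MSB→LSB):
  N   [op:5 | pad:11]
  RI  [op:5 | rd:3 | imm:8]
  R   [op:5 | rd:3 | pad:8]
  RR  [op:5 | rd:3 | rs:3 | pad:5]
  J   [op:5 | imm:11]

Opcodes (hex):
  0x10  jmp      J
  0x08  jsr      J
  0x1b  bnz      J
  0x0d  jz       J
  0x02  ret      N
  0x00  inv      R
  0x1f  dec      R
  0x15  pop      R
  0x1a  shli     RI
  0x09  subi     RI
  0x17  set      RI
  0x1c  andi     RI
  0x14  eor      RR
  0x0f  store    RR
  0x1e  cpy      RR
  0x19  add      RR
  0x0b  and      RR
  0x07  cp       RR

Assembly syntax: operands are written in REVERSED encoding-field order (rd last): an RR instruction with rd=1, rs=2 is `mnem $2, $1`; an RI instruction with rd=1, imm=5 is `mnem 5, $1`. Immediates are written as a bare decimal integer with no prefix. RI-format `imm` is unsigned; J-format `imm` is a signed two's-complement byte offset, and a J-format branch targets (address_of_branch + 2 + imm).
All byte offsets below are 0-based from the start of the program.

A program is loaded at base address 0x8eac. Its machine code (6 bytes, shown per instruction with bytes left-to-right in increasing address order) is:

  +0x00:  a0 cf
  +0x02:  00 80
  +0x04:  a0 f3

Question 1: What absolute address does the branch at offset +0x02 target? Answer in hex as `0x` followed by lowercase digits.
0x8eb0

off 0x02: read 00 80 as little → 0x8000
  top 5b → 0x10 → jmp [J]
  imm@[10:0]=0x0 ⇒ 0
  target = base 0x8eac + off 0x02 + 2 + imm 0 = 0x8eb0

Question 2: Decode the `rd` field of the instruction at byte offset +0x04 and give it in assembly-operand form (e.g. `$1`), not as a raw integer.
$3

[04] a0 f3 → 0xf3a0
  opcode bits[15:11]=0x1e: cpy/RR
  [10:8] rd=3 = $3
  [7:5] rs=5 = $5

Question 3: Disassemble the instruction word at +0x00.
+0x00: a0 cf ⇒ word 0xcfa0 (little)
  op=0xcfa0>>11=0x19 ⇒ add (RR)
  rd@[10:8]=0x7 ⇒ $7
  rs@[7:5]=0x5 ⇒ $5

add $5, $7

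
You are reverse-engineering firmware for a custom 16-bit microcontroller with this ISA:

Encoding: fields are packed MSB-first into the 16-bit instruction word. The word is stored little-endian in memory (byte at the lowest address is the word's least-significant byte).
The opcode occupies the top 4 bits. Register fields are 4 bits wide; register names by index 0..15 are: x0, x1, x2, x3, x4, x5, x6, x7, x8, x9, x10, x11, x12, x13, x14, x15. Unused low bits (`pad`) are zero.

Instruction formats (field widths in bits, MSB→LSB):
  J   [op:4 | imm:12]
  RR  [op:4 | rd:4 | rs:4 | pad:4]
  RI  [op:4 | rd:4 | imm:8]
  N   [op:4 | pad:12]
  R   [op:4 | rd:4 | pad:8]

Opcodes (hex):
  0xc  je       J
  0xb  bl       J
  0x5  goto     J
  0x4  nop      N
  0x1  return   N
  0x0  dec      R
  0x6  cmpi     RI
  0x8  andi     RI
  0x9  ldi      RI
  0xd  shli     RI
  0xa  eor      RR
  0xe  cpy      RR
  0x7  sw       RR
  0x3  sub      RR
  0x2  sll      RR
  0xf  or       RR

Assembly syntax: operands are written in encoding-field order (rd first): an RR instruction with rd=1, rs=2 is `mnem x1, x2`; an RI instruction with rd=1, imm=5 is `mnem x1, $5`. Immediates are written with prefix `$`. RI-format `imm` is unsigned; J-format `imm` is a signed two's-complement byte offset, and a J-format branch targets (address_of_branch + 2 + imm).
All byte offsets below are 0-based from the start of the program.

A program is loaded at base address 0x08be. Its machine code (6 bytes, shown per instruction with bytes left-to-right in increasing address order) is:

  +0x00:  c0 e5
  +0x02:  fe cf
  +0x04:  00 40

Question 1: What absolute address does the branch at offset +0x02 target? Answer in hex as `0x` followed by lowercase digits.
0x08c0

@+02  little-endian(fe cf) = 0xcffe
  top 4b → 0xc → je [J]
  imm: (w>>0)&0xfff=0xffe (s12→-2) → $-2
  target = base 0x08be + off 0x02 + 2 + imm -2 = 0x08c0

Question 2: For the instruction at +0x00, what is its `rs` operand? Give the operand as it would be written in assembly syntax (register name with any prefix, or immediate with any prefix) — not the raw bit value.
x12

[00] c0 e5 → 0xe5c0
  op=0xe5c0>>12=0xe ⇒ cpy (RR)
  rd@[11:8]=0x5 ⇒ x5
  rs@[7:4]=0xc ⇒ x12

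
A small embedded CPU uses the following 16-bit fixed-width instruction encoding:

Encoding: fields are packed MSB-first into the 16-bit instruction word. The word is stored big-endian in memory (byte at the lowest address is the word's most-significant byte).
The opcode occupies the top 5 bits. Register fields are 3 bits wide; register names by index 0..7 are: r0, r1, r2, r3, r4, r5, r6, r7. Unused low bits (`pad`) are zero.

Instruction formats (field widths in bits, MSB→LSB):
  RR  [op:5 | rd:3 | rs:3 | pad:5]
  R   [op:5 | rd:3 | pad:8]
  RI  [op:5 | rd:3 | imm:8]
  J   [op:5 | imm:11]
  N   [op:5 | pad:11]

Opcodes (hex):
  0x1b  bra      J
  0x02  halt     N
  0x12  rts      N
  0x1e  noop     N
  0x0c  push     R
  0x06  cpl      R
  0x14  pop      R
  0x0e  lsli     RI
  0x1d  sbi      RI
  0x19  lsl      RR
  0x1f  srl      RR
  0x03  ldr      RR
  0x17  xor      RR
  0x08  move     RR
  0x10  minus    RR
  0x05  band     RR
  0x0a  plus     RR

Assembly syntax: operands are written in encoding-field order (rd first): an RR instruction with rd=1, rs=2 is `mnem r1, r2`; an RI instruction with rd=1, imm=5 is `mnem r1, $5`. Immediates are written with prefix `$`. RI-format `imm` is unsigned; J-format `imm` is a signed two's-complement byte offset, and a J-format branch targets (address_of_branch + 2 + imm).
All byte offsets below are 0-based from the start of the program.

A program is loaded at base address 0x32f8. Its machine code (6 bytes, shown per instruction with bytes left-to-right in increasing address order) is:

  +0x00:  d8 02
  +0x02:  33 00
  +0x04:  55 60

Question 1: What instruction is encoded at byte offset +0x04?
+0x04: 55 60 ⇒ word 0x5560 (big)
  top 5b → 0xa → plus [RR]
  [10:8] rd=5 = r5
  [7:5] rs=3 = r3

plus r5, r3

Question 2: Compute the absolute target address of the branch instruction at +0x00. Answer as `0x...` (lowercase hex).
[00] d8 02 → 0xd802
  top 5b → 0x1b → bra [J]
  [10:0] imm=2 = $2
  target = base 0x32f8 + off 0x00 + 2 + imm 2 = 0x32fc

0x32fc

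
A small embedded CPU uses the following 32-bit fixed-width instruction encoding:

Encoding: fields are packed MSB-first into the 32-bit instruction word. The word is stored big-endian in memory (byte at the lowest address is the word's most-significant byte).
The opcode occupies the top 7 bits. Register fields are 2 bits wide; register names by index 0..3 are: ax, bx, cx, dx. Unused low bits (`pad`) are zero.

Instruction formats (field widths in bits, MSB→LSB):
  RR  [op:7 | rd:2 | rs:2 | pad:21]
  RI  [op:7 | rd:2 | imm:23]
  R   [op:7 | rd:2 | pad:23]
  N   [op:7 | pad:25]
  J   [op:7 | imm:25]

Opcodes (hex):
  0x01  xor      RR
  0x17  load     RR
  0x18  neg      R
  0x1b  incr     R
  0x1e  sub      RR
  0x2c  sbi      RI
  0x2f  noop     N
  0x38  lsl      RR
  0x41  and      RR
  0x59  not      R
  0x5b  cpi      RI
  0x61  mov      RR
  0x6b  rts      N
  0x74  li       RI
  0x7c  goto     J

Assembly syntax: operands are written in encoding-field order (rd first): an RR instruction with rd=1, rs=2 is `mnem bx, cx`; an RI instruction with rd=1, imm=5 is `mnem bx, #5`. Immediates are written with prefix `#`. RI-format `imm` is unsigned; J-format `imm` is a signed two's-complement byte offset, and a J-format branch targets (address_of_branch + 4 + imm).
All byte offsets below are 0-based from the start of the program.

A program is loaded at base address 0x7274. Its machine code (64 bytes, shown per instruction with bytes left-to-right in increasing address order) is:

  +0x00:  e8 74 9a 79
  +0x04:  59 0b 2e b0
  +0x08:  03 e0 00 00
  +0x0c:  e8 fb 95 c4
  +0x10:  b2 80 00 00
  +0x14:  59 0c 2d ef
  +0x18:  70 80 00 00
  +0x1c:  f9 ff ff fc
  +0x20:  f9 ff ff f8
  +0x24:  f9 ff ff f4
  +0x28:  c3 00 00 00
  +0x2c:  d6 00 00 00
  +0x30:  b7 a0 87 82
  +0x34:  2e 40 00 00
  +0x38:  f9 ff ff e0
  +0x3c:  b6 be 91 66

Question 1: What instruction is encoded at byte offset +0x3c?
[3c] b6 be 91 66 → 0xb6be9166
  opcode bits[31:25]=0x5b: cpi/RI
  [24:23] rd=1 = bx
  [22:0] imm=4100454 = #4100454

cpi bx, #4100454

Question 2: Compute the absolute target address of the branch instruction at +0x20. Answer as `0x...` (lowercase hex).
@+20  big-endian(f9 ff ff f8) = 0xf9fffff8
  op=0xf9fffff8>>25=0x7c ⇒ goto (J)
  imm: (w>>0)&0x1ffffff=0x1fffff8 (s25→-8) → #-8
  target = base 0x7274 + off 0x20 + 4 + imm -8 = 0x7290

0x7290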